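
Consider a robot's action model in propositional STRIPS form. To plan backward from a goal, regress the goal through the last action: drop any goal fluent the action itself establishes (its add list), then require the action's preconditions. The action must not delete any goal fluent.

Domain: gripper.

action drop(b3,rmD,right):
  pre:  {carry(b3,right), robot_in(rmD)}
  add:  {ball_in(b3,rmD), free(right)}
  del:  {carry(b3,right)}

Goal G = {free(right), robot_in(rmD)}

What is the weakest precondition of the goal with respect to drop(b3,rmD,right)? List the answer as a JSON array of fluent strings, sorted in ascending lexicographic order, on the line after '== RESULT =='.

Regress:
  G ∩ del = {}  (empty — regression defined)
  G \ add = {free(right), robot_in(rmD)} \ {ball_in(b3,rmD), free(right)} = {robot_in(rmD)}
  ∪ pre   = {robot_in(rmD)} ∪ {carry(b3,right), robot_in(rmD)}
          = {carry(b3,right), robot_in(rmD)}

== RESULT ==
["carry(b3,right)", "robot_in(rmD)"]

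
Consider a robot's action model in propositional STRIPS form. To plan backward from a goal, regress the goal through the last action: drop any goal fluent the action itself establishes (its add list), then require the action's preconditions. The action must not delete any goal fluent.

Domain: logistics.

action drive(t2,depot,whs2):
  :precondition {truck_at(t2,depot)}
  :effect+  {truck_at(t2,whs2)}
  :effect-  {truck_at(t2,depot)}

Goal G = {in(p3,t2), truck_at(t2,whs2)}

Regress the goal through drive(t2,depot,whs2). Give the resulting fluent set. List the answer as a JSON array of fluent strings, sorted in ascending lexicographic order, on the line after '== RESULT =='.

Compute (G \ add) ∪ pre:
  G ∩ del = {}  (empty — regression defined)
  G \ add = {in(p3,t2), truck_at(t2,whs2)} \ {truck_at(t2,whs2)} = {in(p3,t2)}
  ∪ pre   = {in(p3,t2)} ∪ {truck_at(t2,depot)}
          = {in(p3,t2), truck_at(t2,depot)}

== RESULT ==
["in(p3,t2)", "truck_at(t2,depot)"]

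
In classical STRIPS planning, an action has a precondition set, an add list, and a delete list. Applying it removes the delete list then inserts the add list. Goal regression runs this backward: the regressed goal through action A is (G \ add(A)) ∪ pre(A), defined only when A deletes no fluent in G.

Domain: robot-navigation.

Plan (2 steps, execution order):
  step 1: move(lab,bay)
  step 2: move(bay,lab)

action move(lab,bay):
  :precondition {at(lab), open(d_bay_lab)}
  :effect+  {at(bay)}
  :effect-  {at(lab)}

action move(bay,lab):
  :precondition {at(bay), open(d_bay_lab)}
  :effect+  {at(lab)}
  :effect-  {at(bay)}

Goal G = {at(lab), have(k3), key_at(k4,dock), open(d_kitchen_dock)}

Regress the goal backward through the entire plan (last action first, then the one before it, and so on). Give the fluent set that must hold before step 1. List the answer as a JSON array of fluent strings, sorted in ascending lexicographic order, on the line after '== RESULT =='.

Regress step by step:
  through step 2 (move(bay,lab)): drop {at(lab)}, keep {have(k3), key_at(k4,dock), open(d_kitchen_dock)}, require {at(bay), open(d_bay_lab)}
    → {at(bay), have(k3), key_at(k4,dock), open(d_bay_lab), open(d_kitchen_dock)}
  through step 1 (move(lab,bay)): drop {at(bay)}, keep {have(k3), key_at(k4,dock), open(d_bay_lab), open(d_kitchen_dock)}, require {at(lab), open(d_bay_lab)}
    → {at(lab), have(k3), key_at(k4,dock), open(d_bay_lab), open(d_kitchen_dock)}

== RESULT ==
["at(lab)", "have(k3)", "key_at(k4,dock)", "open(d_bay_lab)", "open(d_kitchen_dock)"]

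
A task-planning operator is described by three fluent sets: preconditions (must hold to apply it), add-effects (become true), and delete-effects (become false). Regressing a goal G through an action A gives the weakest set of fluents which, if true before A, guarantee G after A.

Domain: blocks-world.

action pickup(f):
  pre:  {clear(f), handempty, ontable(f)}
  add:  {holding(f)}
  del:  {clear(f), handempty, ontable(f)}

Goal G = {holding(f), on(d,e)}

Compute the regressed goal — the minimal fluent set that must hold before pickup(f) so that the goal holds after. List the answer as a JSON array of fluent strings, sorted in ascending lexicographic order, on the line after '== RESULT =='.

Regress:
  G ∩ del = {}  (empty — regression defined)
  G \ add = {holding(f), on(d,e)} \ {holding(f)} = {on(d,e)}
  ∪ pre   = {on(d,e)} ∪ {clear(f), handempty, ontable(f)}
          = {clear(f), handempty, on(d,e), ontable(f)}

== RESULT ==
["clear(f)", "handempty", "on(d,e)", "ontable(f)"]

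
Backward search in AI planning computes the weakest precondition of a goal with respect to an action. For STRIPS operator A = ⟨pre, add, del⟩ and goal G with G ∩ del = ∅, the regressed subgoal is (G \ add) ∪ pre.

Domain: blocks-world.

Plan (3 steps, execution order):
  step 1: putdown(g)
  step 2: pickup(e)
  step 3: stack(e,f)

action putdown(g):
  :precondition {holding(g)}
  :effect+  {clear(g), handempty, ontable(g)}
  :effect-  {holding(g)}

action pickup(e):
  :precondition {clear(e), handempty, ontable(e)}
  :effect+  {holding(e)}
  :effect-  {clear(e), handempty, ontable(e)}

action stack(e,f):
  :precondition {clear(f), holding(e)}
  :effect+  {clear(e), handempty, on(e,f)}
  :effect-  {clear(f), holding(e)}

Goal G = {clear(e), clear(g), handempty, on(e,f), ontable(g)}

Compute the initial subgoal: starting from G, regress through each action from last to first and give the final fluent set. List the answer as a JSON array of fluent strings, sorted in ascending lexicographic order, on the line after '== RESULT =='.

Work backward from the goal:
  through step 3 (stack(e,f)): drop {clear(e), handempty, on(e,f)}, keep {clear(g), ontable(g)}, require {clear(f), holding(e)}
    → {clear(f), clear(g), holding(e), ontable(g)}
  through step 2 (pickup(e)): drop {holding(e)}, keep {clear(f), clear(g), ontable(g)}, require {clear(e), handempty, ontable(e)}
    → {clear(e), clear(f), clear(g), handempty, ontable(e), ontable(g)}
  through step 1 (putdown(g)): drop {clear(g), handempty, ontable(g)}, keep {clear(e), clear(f), ontable(e)}, require {holding(g)}
    → {clear(e), clear(f), holding(g), ontable(e)}

== RESULT ==
["clear(e)", "clear(f)", "holding(g)", "ontable(e)"]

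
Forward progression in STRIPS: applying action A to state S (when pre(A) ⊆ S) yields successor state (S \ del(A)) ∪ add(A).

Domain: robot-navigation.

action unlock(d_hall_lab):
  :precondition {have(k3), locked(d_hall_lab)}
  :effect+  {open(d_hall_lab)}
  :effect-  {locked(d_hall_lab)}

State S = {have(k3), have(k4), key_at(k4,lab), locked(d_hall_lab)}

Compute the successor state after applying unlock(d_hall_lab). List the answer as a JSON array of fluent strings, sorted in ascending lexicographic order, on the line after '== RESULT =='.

Progress:
  pre ⊆ S: {have(k3), locked(d_hall_lab)} ⊆ S  — applicable
  S \ del = {have(k3), have(k4), key_at(k4,lab)}
  ∪ add   = {have(k3), have(k4), key_at(k4,lab), open(d_hall_lab)}

== RESULT ==
["have(k3)", "have(k4)", "key_at(k4,lab)", "open(d_hall_lab)"]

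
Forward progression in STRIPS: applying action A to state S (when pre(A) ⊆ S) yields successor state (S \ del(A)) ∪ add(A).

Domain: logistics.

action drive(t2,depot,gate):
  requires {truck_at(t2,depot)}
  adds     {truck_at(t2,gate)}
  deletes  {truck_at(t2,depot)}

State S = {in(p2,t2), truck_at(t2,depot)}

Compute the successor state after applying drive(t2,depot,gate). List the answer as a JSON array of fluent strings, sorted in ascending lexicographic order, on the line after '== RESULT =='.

Compute (S \ del) ∪ add:
  pre ⊆ S: {truck_at(t2,depot)} ⊆ S  — applicable
  S \ del = {in(p2,t2)}
  ∪ add   = {in(p2,t2), truck_at(t2,gate)}

== RESULT ==
["in(p2,t2)", "truck_at(t2,gate)"]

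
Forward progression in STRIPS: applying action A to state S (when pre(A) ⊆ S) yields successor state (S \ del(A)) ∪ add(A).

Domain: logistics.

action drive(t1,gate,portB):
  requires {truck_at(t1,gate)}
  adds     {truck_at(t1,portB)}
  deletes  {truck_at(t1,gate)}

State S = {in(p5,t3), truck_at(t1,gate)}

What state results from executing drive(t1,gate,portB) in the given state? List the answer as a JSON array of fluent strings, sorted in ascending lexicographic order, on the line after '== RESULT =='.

Compute (S \ del) ∪ add:
  pre ⊆ S: {truck_at(t1,gate)} ⊆ S  — applicable
  S \ del = {in(p5,t3)}
  ∪ add   = {in(p5,t3), truck_at(t1,portB)}

== RESULT ==
["in(p5,t3)", "truck_at(t1,portB)"]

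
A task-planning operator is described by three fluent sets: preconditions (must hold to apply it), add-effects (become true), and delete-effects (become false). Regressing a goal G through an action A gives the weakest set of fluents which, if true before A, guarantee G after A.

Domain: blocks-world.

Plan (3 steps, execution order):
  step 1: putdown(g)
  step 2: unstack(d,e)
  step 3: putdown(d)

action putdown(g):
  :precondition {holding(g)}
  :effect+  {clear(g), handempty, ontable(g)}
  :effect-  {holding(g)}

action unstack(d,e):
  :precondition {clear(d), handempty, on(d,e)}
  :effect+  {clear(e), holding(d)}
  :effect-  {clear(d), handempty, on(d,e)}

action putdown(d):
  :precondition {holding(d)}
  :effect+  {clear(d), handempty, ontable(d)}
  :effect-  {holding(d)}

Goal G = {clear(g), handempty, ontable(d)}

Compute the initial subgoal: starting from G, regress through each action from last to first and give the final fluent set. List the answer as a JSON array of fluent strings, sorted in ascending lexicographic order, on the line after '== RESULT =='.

Work backward from the goal:
  through step 3 (putdown(d)): drop {handempty, ontable(d)}, keep {clear(g)}, require {holding(d)}
    → {clear(g), holding(d)}
  through step 2 (unstack(d,e)): drop {holding(d)}, keep {clear(g)}, require {clear(d), handempty, on(d,e)}
    → {clear(d), clear(g), handempty, on(d,e)}
  through step 1 (putdown(g)): drop {clear(g), handempty}, keep {clear(d), on(d,e)}, require {holding(g)}
    → {clear(d), holding(g), on(d,e)}

== RESULT ==
["clear(d)", "holding(g)", "on(d,e)"]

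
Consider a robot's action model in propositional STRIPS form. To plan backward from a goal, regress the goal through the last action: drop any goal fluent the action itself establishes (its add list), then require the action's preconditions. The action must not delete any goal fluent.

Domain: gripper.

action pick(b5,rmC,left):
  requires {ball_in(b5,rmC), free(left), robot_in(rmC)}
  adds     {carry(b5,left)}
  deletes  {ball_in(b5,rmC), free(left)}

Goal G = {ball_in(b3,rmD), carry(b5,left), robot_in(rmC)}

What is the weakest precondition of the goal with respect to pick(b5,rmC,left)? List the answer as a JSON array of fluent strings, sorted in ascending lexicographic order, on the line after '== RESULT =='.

Regress:
  G ∩ del = {}  (empty — regression defined)
  G \ add = {ball_in(b3,rmD), carry(b5,left), robot_in(rmC)} \ {carry(b5,left)} = {ball_in(b3,rmD), robot_in(rmC)}
  ∪ pre   = {ball_in(b3,rmD), robot_in(rmC)} ∪ {ball_in(b5,rmC), free(left), robot_in(rmC)}
          = {ball_in(b3,rmD), ball_in(b5,rmC), free(left), robot_in(rmC)}

== RESULT ==
["ball_in(b3,rmD)", "ball_in(b5,rmC)", "free(left)", "robot_in(rmC)"]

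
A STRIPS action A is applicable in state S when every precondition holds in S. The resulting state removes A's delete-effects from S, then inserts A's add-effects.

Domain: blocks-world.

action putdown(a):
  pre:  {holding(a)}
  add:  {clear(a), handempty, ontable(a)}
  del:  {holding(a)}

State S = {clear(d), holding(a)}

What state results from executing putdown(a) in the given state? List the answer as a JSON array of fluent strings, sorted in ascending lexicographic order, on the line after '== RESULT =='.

Progress:
  pre ⊆ S: {holding(a)} ⊆ S  — applicable
  S \ del = {clear(d)}
  ∪ add   = {clear(a), clear(d), handempty, ontable(a)}

== RESULT ==
["clear(a)", "clear(d)", "handempty", "ontable(a)"]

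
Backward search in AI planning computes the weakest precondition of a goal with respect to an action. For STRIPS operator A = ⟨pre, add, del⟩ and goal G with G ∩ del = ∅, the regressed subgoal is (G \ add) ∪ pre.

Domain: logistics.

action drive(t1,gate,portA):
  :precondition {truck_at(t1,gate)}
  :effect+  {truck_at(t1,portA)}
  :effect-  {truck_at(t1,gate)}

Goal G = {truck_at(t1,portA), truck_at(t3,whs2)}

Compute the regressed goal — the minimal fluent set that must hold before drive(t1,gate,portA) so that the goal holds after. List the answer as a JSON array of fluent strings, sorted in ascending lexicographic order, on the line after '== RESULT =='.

Compute (G \ add) ∪ pre:
  G ∩ del = {}  (empty — regression defined)
  G \ add = {truck_at(t1,portA), truck_at(t3,whs2)} \ {truck_at(t1,portA)} = {truck_at(t3,whs2)}
  ∪ pre   = {truck_at(t3,whs2)} ∪ {truck_at(t1,gate)}
          = {truck_at(t1,gate), truck_at(t3,whs2)}

== RESULT ==
["truck_at(t1,gate)", "truck_at(t3,whs2)"]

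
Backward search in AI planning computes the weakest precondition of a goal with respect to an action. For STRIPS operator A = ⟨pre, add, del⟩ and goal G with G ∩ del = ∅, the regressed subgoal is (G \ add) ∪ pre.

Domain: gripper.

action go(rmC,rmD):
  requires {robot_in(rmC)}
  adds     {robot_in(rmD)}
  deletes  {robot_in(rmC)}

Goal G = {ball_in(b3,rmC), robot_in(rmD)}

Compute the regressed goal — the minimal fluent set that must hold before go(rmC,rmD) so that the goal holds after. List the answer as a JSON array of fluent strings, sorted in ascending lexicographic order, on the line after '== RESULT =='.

Compute (G \ add) ∪ pre:
  G ∩ del = {}  (empty — regression defined)
  G \ add = {ball_in(b3,rmC), robot_in(rmD)} \ {robot_in(rmD)} = {ball_in(b3,rmC)}
  ∪ pre   = {ball_in(b3,rmC)} ∪ {robot_in(rmC)}
          = {ball_in(b3,rmC), robot_in(rmC)}

== RESULT ==
["ball_in(b3,rmC)", "robot_in(rmC)"]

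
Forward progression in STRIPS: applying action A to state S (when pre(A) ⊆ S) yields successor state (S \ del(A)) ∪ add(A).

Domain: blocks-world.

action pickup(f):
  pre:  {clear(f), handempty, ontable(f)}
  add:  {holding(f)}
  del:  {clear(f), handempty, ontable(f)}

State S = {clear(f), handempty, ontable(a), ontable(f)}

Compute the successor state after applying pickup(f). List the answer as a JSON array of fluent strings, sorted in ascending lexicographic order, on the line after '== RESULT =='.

Compute (S \ del) ∪ add:
  pre ⊆ S: {clear(f), handempty, ontable(f)} ⊆ S  — applicable
  S \ del = {ontable(a)}
  ∪ add   = {holding(f), ontable(a)}

== RESULT ==
["holding(f)", "ontable(a)"]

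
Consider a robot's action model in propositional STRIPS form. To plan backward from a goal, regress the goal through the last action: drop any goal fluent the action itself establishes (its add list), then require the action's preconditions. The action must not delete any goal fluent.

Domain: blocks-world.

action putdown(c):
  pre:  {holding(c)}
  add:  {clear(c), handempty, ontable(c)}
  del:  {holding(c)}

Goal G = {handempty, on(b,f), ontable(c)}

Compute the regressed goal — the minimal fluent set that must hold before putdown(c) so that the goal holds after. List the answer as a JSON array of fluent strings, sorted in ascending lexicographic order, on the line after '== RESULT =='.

Regress:
  G ∩ del = {}  (empty — regression defined)
  G \ add = {handempty, on(b,f), ontable(c)} \ {clear(c), handempty, ontable(c)} = {on(b,f)}
  ∪ pre   = {on(b,f)} ∪ {holding(c)}
          = {holding(c), on(b,f)}

== RESULT ==
["holding(c)", "on(b,f)"]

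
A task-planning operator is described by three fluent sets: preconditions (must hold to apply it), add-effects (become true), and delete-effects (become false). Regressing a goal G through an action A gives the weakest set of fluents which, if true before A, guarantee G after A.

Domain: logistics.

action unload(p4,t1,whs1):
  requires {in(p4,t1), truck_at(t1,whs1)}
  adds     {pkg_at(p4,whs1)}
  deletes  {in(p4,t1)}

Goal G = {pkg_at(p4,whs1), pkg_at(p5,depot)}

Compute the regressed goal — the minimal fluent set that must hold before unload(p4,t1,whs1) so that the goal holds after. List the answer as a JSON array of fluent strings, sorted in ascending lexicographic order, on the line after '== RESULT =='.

Compute (G \ add) ∪ pre:
  G ∩ del = {}  (empty — regression defined)
  G \ add = {pkg_at(p4,whs1), pkg_at(p5,depot)} \ {pkg_at(p4,whs1)} = {pkg_at(p5,depot)}
  ∪ pre   = {pkg_at(p5,depot)} ∪ {in(p4,t1), truck_at(t1,whs1)}
          = {in(p4,t1), pkg_at(p5,depot), truck_at(t1,whs1)}

== RESULT ==
["in(p4,t1)", "pkg_at(p5,depot)", "truck_at(t1,whs1)"]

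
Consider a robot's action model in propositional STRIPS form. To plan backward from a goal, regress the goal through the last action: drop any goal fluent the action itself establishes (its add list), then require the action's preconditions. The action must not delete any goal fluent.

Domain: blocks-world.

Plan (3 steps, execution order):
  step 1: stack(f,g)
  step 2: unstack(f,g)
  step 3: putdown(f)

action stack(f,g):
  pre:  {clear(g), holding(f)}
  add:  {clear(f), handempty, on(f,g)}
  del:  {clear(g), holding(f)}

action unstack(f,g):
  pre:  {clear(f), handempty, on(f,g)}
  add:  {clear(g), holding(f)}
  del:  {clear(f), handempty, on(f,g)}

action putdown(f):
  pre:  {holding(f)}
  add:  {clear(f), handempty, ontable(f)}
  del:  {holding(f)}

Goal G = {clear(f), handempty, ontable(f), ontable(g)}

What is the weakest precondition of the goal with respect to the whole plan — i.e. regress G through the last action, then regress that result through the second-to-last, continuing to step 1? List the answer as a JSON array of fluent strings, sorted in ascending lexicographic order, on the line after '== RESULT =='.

Work backward from the goal:
  through step 3 (putdown(f)): drop {clear(f), handempty, ontable(f)}, keep {ontable(g)}, require {holding(f)}
    → {holding(f), ontable(g)}
  through step 2 (unstack(f,g)): drop {holding(f)}, keep {ontable(g)}, require {clear(f), handempty, on(f,g)}
    → {clear(f), handempty, on(f,g), ontable(g)}
  through step 1 (stack(f,g)): drop {clear(f), handempty, on(f,g)}, keep {ontable(g)}, require {clear(g), holding(f)}
    → {clear(g), holding(f), ontable(g)}

== RESULT ==
["clear(g)", "holding(f)", "ontable(g)"]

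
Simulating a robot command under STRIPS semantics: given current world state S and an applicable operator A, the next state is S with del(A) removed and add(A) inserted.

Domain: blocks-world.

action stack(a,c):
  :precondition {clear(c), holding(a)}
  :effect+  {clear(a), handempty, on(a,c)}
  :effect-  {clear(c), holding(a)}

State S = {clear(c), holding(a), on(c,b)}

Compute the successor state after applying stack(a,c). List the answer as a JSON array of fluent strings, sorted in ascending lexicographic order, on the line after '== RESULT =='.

Compute (S \ del) ∪ add:
  pre ⊆ S: {clear(c), holding(a)} ⊆ S  — applicable
  S \ del = {on(c,b)}
  ∪ add   = {clear(a), handempty, on(a,c), on(c,b)}

== RESULT ==
["clear(a)", "handempty", "on(a,c)", "on(c,b)"]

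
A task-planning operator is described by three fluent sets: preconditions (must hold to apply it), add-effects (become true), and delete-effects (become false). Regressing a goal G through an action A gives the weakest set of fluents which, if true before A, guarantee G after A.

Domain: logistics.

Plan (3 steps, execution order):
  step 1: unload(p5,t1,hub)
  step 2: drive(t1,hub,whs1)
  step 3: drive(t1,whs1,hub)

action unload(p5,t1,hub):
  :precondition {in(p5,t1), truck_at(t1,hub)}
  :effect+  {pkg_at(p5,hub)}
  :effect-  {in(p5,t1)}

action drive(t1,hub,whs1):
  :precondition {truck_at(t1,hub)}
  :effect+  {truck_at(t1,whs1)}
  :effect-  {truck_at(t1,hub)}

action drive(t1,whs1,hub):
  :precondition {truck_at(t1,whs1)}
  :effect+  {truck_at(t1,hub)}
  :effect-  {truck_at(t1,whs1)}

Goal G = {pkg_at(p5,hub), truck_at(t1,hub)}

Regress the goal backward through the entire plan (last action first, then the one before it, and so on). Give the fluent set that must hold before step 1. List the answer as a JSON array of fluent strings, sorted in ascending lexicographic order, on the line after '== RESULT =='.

Work backward from the goal:
  through step 3 (drive(t1,whs1,hub)): drop {truck_at(t1,hub)}, keep {pkg_at(p5,hub)}, require {truck_at(t1,whs1)}
    → {pkg_at(p5,hub), truck_at(t1,whs1)}
  through step 2 (drive(t1,hub,whs1)): drop {truck_at(t1,whs1)}, keep {pkg_at(p5,hub)}, require {truck_at(t1,hub)}
    → {pkg_at(p5,hub), truck_at(t1,hub)}
  through step 1 (unload(p5,t1,hub)): drop {pkg_at(p5,hub)}, keep {truck_at(t1,hub)}, require {in(p5,t1), truck_at(t1,hub)}
    → {in(p5,t1), truck_at(t1,hub)}

== RESULT ==
["in(p5,t1)", "truck_at(t1,hub)"]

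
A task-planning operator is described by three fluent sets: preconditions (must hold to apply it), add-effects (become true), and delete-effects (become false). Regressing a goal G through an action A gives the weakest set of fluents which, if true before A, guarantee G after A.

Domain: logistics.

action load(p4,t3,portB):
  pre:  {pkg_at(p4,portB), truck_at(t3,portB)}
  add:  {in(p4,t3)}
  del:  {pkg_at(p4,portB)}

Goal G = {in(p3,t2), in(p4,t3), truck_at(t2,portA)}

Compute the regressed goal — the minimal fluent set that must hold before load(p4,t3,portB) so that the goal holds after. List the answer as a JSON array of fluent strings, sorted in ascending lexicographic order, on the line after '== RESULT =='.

Regress:
  G ∩ del = {}  (empty — regression defined)
  G \ add = {in(p3,t2), in(p4,t3), truck_at(t2,portA)} \ {in(p4,t3)} = {in(p3,t2), truck_at(t2,portA)}
  ∪ pre   = {in(p3,t2), truck_at(t2,portA)} ∪ {pkg_at(p4,portB), truck_at(t3,portB)}
          = {in(p3,t2), pkg_at(p4,portB), truck_at(t2,portA), truck_at(t3,portB)}

== RESULT ==
["in(p3,t2)", "pkg_at(p4,portB)", "truck_at(t2,portA)", "truck_at(t3,portB)"]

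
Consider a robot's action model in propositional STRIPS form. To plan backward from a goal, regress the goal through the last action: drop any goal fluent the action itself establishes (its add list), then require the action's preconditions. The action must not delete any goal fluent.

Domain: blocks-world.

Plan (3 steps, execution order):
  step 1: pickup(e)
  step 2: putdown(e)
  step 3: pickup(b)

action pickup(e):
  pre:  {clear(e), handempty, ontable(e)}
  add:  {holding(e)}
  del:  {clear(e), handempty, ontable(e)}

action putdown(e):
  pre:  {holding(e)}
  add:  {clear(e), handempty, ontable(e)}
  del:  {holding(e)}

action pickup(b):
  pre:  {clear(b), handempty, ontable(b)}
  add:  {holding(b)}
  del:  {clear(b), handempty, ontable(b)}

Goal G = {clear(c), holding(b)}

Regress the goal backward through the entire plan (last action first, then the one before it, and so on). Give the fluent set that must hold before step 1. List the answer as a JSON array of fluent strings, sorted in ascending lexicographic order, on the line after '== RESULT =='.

Work backward from the goal:
  through step 3 (pickup(b)): drop {holding(b)}, keep {clear(c)}, require {clear(b), handempty, ontable(b)}
    → {clear(b), clear(c), handempty, ontable(b)}
  through step 2 (putdown(e)): drop {handempty}, keep {clear(b), clear(c), ontable(b)}, require {holding(e)}
    → {clear(b), clear(c), holding(e), ontable(b)}
  through step 1 (pickup(e)): drop {holding(e)}, keep {clear(b), clear(c), ontable(b)}, require {clear(e), handempty, ontable(e)}
    → {clear(b), clear(c), clear(e), handempty, ontable(b), ontable(e)}

== RESULT ==
["clear(b)", "clear(c)", "clear(e)", "handempty", "ontable(b)", "ontable(e)"]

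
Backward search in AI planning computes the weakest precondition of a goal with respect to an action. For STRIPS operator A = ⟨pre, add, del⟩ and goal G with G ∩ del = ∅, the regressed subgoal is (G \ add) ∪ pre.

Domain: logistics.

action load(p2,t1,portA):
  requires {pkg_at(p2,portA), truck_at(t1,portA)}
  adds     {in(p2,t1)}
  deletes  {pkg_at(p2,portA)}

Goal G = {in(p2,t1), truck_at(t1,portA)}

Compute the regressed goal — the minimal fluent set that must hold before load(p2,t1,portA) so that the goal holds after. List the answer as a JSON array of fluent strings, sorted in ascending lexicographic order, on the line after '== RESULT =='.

Compute (G \ add) ∪ pre:
  G ∩ del = {}  (empty — regression defined)
  G \ add = {in(p2,t1), truck_at(t1,portA)} \ {in(p2,t1)} = {truck_at(t1,portA)}
  ∪ pre   = {truck_at(t1,portA)} ∪ {pkg_at(p2,portA), truck_at(t1,portA)}
          = {pkg_at(p2,portA), truck_at(t1,portA)}

== RESULT ==
["pkg_at(p2,portA)", "truck_at(t1,portA)"]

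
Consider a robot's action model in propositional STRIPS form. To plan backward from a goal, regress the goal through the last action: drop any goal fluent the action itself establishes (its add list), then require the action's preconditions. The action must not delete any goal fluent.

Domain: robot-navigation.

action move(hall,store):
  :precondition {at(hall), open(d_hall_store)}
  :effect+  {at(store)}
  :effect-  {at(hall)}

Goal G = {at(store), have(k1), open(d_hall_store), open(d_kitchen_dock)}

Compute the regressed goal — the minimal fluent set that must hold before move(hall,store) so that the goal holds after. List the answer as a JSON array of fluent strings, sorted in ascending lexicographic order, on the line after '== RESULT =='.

Regress:
  G ∩ del = {}  (empty — regression defined)
  G \ add = {at(store), have(k1), open(d_hall_store), open(d_kitchen_dock)} \ {at(store)} = {have(k1), open(d_hall_store), open(d_kitchen_dock)}
  ∪ pre   = {have(k1), open(d_hall_store), open(d_kitchen_dock)} ∪ {at(hall), open(d_hall_store)}
          = {at(hall), have(k1), open(d_hall_store), open(d_kitchen_dock)}

== RESULT ==
["at(hall)", "have(k1)", "open(d_hall_store)", "open(d_kitchen_dock)"]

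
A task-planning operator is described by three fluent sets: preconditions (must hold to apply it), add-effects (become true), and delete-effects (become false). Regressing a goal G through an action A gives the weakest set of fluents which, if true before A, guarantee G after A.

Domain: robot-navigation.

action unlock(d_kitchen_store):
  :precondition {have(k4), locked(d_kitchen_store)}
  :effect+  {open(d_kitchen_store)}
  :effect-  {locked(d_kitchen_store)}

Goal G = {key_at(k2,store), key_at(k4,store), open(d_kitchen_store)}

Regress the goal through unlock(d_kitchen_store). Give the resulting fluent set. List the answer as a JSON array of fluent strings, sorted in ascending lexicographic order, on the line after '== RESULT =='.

Regress:
  G ∩ del = {}  (empty — regression defined)
  G \ add = {key_at(k2,store), key_at(k4,store), open(d_kitchen_store)} \ {open(d_kitchen_store)} = {key_at(k2,store), key_at(k4,store)}
  ∪ pre   = {key_at(k2,store), key_at(k4,store)} ∪ {have(k4), locked(d_kitchen_store)}
          = {have(k4), key_at(k2,store), key_at(k4,store), locked(d_kitchen_store)}

== RESULT ==
["have(k4)", "key_at(k2,store)", "key_at(k4,store)", "locked(d_kitchen_store)"]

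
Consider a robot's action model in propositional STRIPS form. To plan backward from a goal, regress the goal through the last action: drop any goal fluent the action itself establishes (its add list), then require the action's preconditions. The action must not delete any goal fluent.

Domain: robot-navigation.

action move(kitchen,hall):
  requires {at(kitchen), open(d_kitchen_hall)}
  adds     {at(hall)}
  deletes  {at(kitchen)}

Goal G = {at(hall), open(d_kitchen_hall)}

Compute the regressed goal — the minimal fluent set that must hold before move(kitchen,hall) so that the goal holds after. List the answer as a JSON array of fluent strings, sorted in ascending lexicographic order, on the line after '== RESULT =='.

Compute (G \ add) ∪ pre:
  G ∩ del = {}  (empty — regression defined)
  G \ add = {at(hall), open(d_kitchen_hall)} \ {at(hall)} = {open(d_kitchen_hall)}
  ∪ pre   = {open(d_kitchen_hall)} ∪ {at(kitchen), open(d_kitchen_hall)}
          = {at(kitchen), open(d_kitchen_hall)}

== RESULT ==
["at(kitchen)", "open(d_kitchen_hall)"]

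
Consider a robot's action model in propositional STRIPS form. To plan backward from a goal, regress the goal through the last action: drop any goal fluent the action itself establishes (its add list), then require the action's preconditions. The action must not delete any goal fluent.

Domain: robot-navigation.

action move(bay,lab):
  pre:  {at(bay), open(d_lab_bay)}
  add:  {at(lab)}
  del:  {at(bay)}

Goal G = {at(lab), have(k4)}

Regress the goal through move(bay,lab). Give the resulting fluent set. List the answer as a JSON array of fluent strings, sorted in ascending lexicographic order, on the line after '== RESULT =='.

Regress:
  G ∩ del = {}  (empty — regression defined)
  G \ add = {at(lab), have(k4)} \ {at(lab)} = {have(k4)}
  ∪ pre   = {have(k4)} ∪ {at(bay), open(d_lab_bay)}
          = {at(bay), have(k4), open(d_lab_bay)}

== RESULT ==
["at(bay)", "have(k4)", "open(d_lab_bay)"]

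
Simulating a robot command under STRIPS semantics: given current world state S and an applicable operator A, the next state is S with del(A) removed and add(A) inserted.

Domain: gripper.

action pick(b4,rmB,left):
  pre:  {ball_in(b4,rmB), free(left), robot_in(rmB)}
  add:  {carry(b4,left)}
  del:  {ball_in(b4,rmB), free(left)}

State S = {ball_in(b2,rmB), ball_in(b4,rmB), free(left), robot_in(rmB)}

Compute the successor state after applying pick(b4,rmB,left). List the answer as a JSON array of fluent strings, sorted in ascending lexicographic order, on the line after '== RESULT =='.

Compute (S \ del) ∪ add:
  pre ⊆ S: {ball_in(b4,rmB), free(left), robot_in(rmB)} ⊆ S  — applicable
  S \ del = {ball_in(b2,rmB), robot_in(rmB)}
  ∪ add   = {ball_in(b2,rmB), carry(b4,left), robot_in(rmB)}

== RESULT ==
["ball_in(b2,rmB)", "carry(b4,left)", "robot_in(rmB)"]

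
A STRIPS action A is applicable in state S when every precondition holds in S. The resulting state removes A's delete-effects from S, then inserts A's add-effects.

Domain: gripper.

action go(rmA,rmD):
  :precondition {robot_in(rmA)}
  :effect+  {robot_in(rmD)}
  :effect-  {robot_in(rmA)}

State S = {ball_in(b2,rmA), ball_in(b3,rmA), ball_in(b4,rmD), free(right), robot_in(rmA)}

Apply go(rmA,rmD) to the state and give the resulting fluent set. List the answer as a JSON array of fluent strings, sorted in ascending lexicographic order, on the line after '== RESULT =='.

Progress:
  pre ⊆ S: {robot_in(rmA)} ⊆ S  — applicable
  S \ del = {ball_in(b2,rmA), ball_in(b3,rmA), ball_in(b4,rmD), free(right)}
  ∪ add   = {ball_in(b2,rmA), ball_in(b3,rmA), ball_in(b4,rmD), free(right), robot_in(rmD)}

== RESULT ==
["ball_in(b2,rmA)", "ball_in(b3,rmA)", "ball_in(b4,rmD)", "free(right)", "robot_in(rmD)"]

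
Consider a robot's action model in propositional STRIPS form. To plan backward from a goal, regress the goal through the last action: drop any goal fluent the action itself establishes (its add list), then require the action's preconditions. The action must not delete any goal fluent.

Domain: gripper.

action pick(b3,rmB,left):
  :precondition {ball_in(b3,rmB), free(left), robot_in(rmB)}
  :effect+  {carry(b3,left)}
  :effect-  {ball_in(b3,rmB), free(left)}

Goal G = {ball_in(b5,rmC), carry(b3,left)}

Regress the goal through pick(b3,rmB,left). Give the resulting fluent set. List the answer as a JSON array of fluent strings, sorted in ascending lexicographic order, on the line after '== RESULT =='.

Compute (G \ add) ∪ pre:
  G ∩ del = {}  (empty — regression defined)
  G \ add = {ball_in(b5,rmC), carry(b3,left)} \ {carry(b3,left)} = {ball_in(b5,rmC)}
  ∪ pre   = {ball_in(b5,rmC)} ∪ {ball_in(b3,rmB), free(left), robot_in(rmB)}
          = {ball_in(b3,rmB), ball_in(b5,rmC), free(left), robot_in(rmB)}

== RESULT ==
["ball_in(b3,rmB)", "ball_in(b5,rmC)", "free(left)", "robot_in(rmB)"]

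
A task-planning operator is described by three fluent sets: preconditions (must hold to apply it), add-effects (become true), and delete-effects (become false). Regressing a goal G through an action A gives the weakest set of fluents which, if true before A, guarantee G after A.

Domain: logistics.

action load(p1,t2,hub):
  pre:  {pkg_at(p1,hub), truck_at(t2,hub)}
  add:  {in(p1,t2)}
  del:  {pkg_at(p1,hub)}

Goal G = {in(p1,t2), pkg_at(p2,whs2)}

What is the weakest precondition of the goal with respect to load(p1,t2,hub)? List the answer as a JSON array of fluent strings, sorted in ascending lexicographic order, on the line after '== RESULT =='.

Compute (G \ add) ∪ pre:
  G ∩ del = {}  (empty — regression defined)
  G \ add = {in(p1,t2), pkg_at(p2,whs2)} \ {in(p1,t2)} = {pkg_at(p2,whs2)}
  ∪ pre   = {pkg_at(p2,whs2)} ∪ {pkg_at(p1,hub), truck_at(t2,hub)}
          = {pkg_at(p1,hub), pkg_at(p2,whs2), truck_at(t2,hub)}

== RESULT ==
["pkg_at(p1,hub)", "pkg_at(p2,whs2)", "truck_at(t2,hub)"]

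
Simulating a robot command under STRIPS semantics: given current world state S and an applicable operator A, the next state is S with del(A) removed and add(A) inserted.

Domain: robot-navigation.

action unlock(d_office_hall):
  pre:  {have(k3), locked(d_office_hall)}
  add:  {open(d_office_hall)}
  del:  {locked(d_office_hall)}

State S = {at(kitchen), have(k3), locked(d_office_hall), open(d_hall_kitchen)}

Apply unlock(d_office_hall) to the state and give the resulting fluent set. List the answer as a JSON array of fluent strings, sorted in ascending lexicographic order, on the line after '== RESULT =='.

Compute (S \ del) ∪ add:
  pre ⊆ S: {have(k3), locked(d_office_hall)} ⊆ S  — applicable
  S \ del = {at(kitchen), have(k3), open(d_hall_kitchen)}
  ∪ add   = {at(kitchen), have(k3), open(d_hall_kitchen), open(d_office_hall)}

== RESULT ==
["at(kitchen)", "have(k3)", "open(d_hall_kitchen)", "open(d_office_hall)"]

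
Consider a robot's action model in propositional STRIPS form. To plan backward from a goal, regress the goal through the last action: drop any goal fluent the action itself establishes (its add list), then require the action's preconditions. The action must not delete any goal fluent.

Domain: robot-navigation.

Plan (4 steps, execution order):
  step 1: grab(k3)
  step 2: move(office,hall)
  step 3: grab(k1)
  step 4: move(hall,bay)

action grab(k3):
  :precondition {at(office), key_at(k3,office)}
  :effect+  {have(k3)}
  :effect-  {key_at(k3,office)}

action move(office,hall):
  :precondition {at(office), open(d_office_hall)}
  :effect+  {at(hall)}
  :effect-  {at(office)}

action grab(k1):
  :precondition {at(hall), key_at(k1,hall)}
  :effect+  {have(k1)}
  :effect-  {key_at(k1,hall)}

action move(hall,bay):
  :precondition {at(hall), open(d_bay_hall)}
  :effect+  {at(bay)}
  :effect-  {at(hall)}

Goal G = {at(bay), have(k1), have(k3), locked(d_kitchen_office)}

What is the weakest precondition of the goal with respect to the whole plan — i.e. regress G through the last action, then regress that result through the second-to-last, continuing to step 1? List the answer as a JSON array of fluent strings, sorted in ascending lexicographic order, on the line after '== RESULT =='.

Work backward from the goal:
  through step 4 (move(hall,bay)): drop {at(bay)}, keep {have(k1), have(k3), locked(d_kitchen_office)}, require {at(hall), open(d_bay_hall)}
    → {at(hall), have(k1), have(k3), locked(d_kitchen_office), open(d_bay_hall)}
  through step 3 (grab(k1)): drop {have(k1)}, keep {at(hall), have(k3), locked(d_kitchen_office), open(d_bay_hall)}, require {at(hall), key_at(k1,hall)}
    → {at(hall), have(k3), key_at(k1,hall), locked(d_kitchen_office), open(d_bay_hall)}
  through step 2 (move(office,hall)): drop {at(hall)}, keep {have(k3), key_at(k1,hall), locked(d_kitchen_office), open(d_bay_hall)}, require {at(office), open(d_office_hall)}
    → {at(office), have(k3), key_at(k1,hall), locked(d_kitchen_office), open(d_bay_hall), open(d_office_hall)}
  through step 1 (grab(k3)): drop {have(k3)}, keep {at(office), key_at(k1,hall), locked(d_kitchen_office), open(d_bay_hall), open(d_office_hall)}, require {at(office), key_at(k3,office)}
    → {at(office), key_at(k1,hall), key_at(k3,office), locked(d_kitchen_office), open(d_bay_hall), open(d_office_hall)}

== RESULT ==
["at(office)", "key_at(k1,hall)", "key_at(k3,office)", "locked(d_kitchen_office)", "open(d_bay_hall)", "open(d_office_hall)"]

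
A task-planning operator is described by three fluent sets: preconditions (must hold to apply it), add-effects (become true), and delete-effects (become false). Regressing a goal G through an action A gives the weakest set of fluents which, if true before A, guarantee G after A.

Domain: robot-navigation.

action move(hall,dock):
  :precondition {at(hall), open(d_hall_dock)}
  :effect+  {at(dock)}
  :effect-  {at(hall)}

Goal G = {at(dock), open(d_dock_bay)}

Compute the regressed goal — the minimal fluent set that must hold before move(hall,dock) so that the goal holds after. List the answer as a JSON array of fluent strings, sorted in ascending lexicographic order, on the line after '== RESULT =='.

Compute (G \ add) ∪ pre:
  G ∩ del = {}  (empty — regression defined)
  G \ add = {at(dock), open(d_dock_bay)} \ {at(dock)} = {open(d_dock_bay)}
  ∪ pre   = {open(d_dock_bay)} ∪ {at(hall), open(d_hall_dock)}
          = {at(hall), open(d_dock_bay), open(d_hall_dock)}

== RESULT ==
["at(hall)", "open(d_dock_bay)", "open(d_hall_dock)"]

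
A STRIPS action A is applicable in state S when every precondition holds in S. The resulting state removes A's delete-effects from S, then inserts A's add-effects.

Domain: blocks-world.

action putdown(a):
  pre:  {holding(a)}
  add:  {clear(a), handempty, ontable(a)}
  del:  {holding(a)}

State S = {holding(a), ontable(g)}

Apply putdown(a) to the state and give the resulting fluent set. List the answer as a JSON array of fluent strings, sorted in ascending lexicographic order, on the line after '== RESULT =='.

Compute (S \ del) ∪ add:
  pre ⊆ S: {holding(a)} ⊆ S  — applicable
  S \ del = {ontable(g)}
  ∪ add   = {clear(a), handempty, ontable(a), ontable(g)}

== RESULT ==
["clear(a)", "handempty", "ontable(a)", "ontable(g)"]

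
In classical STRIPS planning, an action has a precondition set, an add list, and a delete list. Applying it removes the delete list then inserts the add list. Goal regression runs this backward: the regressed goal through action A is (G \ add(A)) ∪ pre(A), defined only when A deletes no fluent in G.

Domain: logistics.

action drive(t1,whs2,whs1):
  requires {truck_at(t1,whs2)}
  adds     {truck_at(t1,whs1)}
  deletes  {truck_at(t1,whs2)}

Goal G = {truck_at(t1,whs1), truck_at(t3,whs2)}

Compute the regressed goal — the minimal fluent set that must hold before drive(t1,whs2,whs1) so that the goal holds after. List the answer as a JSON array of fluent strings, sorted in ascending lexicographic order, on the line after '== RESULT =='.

Compute (G \ add) ∪ pre:
  G ∩ del = {}  (empty — regression defined)
  G \ add = {truck_at(t1,whs1), truck_at(t3,whs2)} \ {truck_at(t1,whs1)} = {truck_at(t3,whs2)}
  ∪ pre   = {truck_at(t3,whs2)} ∪ {truck_at(t1,whs2)}
          = {truck_at(t1,whs2), truck_at(t3,whs2)}

== RESULT ==
["truck_at(t1,whs2)", "truck_at(t3,whs2)"]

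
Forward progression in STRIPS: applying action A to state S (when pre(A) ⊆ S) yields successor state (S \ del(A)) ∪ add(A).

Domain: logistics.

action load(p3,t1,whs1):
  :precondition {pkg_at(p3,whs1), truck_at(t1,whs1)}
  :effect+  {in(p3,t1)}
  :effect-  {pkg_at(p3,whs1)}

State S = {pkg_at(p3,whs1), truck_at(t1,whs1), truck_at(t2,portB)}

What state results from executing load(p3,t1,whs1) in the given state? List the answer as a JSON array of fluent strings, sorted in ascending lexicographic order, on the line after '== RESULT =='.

Compute (S \ del) ∪ add:
  pre ⊆ S: {pkg_at(p3,whs1), truck_at(t1,whs1)} ⊆ S  — applicable
  S \ del = {truck_at(t1,whs1), truck_at(t2,portB)}
  ∪ add   = {in(p3,t1), truck_at(t1,whs1), truck_at(t2,portB)}

== RESULT ==
["in(p3,t1)", "truck_at(t1,whs1)", "truck_at(t2,portB)"]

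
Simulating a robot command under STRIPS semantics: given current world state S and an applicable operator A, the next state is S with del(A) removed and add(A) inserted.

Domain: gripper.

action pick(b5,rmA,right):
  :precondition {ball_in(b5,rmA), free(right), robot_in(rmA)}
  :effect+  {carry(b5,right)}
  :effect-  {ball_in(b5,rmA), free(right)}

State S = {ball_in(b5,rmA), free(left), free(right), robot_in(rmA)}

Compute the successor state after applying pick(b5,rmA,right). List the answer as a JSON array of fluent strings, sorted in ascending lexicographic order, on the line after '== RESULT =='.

Compute (S \ del) ∪ add:
  pre ⊆ S: {ball_in(b5,rmA), free(right), robot_in(rmA)} ⊆ S  — applicable
  S \ del = {free(left), robot_in(rmA)}
  ∪ add   = {carry(b5,right), free(left), robot_in(rmA)}

== RESULT ==
["carry(b5,right)", "free(left)", "robot_in(rmA)"]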